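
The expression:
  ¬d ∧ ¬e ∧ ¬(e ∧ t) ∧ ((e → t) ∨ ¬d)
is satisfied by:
  {d: False, e: False}


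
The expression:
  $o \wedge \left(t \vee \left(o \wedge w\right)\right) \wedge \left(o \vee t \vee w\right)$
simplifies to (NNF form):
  $o \wedge \left(t \vee w\right)$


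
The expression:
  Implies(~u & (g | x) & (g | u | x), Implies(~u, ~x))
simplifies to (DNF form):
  u | ~x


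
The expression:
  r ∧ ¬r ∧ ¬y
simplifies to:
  False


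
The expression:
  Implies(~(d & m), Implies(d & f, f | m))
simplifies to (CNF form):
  True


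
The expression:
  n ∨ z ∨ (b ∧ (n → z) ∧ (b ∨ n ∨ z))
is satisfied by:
  {n: True, b: True, z: True}
  {n: True, b: True, z: False}
  {n: True, z: True, b: False}
  {n: True, z: False, b: False}
  {b: True, z: True, n: False}
  {b: True, z: False, n: False}
  {z: True, b: False, n: False}


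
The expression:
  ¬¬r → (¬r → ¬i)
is always true.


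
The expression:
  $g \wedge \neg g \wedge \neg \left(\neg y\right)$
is never true.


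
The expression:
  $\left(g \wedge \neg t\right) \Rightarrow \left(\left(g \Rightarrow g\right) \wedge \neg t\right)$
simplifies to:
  $\text{True}$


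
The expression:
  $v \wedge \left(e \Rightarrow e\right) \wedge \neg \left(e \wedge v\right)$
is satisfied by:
  {v: True, e: False}


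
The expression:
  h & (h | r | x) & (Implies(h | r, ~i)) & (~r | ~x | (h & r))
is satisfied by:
  {h: True, i: False}


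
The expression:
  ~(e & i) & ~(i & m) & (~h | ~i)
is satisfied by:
  {e: False, h: False, i: False, m: False}
  {m: True, e: False, h: False, i: False}
  {h: True, m: False, e: False, i: False}
  {m: True, h: True, e: False, i: False}
  {e: True, m: False, h: False, i: False}
  {m: True, e: True, h: False, i: False}
  {h: True, e: True, m: False, i: False}
  {m: True, h: True, e: True, i: False}
  {i: True, m: False, e: False, h: False}


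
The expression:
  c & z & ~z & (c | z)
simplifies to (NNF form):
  False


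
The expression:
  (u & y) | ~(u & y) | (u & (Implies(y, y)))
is always true.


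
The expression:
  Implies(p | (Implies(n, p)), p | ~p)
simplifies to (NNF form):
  True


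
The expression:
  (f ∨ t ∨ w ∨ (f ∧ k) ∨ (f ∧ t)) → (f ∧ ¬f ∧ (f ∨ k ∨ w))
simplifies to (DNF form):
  ¬f ∧ ¬t ∧ ¬w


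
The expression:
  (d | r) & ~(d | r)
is never true.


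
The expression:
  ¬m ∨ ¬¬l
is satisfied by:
  {l: True, m: False}
  {m: False, l: False}
  {m: True, l: True}


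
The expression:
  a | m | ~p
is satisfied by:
  {a: True, m: True, p: False}
  {a: True, p: False, m: False}
  {m: True, p: False, a: False}
  {m: False, p: False, a: False}
  {a: True, m: True, p: True}
  {a: True, p: True, m: False}
  {m: True, p: True, a: False}


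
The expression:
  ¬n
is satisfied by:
  {n: False}


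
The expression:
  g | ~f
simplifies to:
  g | ~f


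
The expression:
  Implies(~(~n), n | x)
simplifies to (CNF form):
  True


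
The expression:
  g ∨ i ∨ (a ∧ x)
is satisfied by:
  {i: True, x: True, g: True, a: True}
  {i: True, x: True, g: True, a: False}
  {i: True, g: True, a: True, x: False}
  {i: True, g: True, a: False, x: False}
  {i: True, x: True, a: True, g: False}
  {i: True, x: True, a: False, g: False}
  {i: True, a: True, g: False, x: False}
  {i: True, a: False, g: False, x: False}
  {x: True, g: True, a: True, i: False}
  {x: True, g: True, a: False, i: False}
  {g: True, a: True, i: False, x: False}
  {g: True, i: False, a: False, x: False}
  {x: True, a: True, i: False, g: False}


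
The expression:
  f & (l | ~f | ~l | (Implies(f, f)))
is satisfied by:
  {f: True}


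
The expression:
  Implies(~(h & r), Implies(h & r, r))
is always true.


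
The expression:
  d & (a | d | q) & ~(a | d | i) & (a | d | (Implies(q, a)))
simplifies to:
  False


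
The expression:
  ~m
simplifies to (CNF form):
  ~m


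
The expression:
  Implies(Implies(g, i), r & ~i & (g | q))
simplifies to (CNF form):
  ~i & (g | q) & (g | r)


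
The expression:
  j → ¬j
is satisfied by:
  {j: False}


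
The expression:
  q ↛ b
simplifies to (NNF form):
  q ∧ ¬b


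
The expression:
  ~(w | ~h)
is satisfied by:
  {h: True, w: False}


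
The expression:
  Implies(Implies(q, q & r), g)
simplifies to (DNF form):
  g | (q & ~r)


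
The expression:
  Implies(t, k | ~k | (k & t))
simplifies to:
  True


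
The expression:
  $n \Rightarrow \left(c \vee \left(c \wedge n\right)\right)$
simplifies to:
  $c \vee \neg n$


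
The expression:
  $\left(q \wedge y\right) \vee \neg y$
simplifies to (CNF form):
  $q \vee \neg y$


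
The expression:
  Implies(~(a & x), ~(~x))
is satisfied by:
  {x: True}


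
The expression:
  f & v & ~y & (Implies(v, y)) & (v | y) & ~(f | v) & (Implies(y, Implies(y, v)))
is never true.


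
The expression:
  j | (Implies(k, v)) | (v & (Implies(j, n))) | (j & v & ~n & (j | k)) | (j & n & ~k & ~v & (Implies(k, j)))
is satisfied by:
  {v: True, j: True, k: False}
  {v: True, j: False, k: False}
  {j: True, v: False, k: False}
  {v: False, j: False, k: False}
  {v: True, k: True, j: True}
  {v: True, k: True, j: False}
  {k: True, j: True, v: False}


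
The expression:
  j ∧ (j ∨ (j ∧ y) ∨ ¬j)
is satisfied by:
  {j: True}


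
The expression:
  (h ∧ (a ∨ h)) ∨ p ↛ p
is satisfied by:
  {h: True}


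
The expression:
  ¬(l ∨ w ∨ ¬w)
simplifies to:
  False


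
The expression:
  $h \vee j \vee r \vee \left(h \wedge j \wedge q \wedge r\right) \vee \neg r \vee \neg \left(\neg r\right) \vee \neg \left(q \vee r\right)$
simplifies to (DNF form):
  $\text{True}$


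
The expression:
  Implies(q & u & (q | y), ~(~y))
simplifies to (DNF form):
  y | ~q | ~u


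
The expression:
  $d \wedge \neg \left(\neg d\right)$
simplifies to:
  $d$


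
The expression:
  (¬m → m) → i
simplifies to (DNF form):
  i ∨ ¬m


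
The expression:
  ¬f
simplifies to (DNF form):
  ¬f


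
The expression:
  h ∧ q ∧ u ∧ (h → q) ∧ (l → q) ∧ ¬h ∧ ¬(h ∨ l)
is never true.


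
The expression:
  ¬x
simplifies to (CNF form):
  ¬x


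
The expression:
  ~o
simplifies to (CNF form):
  ~o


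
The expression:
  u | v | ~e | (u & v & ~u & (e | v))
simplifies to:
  u | v | ~e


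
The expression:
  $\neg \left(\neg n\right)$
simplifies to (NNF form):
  $n$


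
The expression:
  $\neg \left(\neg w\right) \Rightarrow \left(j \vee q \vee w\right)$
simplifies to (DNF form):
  $\text{True}$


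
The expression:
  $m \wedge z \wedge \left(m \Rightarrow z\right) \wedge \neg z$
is never true.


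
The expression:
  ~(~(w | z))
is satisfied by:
  {z: True, w: True}
  {z: True, w: False}
  {w: True, z: False}


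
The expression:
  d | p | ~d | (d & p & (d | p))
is always true.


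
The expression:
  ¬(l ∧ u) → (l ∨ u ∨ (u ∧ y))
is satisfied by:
  {l: True, u: True}
  {l: True, u: False}
  {u: True, l: False}


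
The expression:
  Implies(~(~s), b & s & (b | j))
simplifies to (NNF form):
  b | ~s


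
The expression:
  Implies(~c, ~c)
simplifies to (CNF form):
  True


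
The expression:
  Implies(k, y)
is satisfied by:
  {y: True, k: False}
  {k: False, y: False}
  {k: True, y: True}


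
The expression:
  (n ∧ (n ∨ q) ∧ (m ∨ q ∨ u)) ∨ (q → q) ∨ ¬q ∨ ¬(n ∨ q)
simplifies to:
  True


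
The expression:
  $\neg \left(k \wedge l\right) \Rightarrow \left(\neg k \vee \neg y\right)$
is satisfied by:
  {l: True, k: False, y: False}
  {k: False, y: False, l: False}
  {y: True, l: True, k: False}
  {y: True, k: False, l: False}
  {l: True, k: True, y: False}
  {k: True, l: False, y: False}
  {y: True, k: True, l: True}


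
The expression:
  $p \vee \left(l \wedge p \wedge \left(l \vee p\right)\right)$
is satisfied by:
  {p: True}


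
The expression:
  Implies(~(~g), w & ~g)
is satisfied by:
  {g: False}


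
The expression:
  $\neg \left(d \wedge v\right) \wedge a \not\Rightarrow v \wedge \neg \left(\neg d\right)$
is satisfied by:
  {a: True, d: True, v: False}


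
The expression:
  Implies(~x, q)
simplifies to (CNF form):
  q | x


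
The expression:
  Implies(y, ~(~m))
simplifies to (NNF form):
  m | ~y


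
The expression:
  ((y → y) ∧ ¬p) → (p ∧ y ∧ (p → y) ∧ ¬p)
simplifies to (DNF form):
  p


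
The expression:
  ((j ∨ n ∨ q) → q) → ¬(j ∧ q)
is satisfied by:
  {q: False, j: False}
  {j: True, q: False}
  {q: True, j: False}


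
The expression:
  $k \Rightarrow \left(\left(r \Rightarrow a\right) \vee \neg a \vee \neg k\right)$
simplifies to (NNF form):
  $\text{True}$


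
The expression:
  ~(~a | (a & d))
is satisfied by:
  {a: True, d: False}


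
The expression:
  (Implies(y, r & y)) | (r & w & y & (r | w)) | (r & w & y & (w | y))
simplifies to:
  r | ~y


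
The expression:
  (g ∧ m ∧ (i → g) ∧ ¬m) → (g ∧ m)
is always true.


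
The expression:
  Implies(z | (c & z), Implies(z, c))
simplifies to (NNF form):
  c | ~z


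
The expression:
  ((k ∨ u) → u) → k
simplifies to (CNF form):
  k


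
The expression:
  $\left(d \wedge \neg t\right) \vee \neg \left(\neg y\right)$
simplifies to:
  $y \vee \left(d \wedge \neg t\right)$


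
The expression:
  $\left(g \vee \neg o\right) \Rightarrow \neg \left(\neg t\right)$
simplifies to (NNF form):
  $t \vee \left(o \wedge \neg g\right)$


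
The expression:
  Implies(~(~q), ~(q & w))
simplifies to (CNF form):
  ~q | ~w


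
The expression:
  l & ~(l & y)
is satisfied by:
  {l: True, y: False}


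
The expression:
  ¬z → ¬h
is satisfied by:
  {z: True, h: False}
  {h: False, z: False}
  {h: True, z: True}


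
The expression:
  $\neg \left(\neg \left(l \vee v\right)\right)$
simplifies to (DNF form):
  $l \vee v$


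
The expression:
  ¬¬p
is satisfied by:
  {p: True}


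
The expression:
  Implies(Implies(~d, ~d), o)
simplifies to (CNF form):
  o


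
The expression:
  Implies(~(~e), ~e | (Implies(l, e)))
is always true.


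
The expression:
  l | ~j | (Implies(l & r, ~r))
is always true.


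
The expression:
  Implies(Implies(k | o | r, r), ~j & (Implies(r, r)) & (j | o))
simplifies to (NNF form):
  (k & ~r) | (o & ~j) | (o & ~r)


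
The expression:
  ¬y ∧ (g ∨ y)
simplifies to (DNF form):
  g ∧ ¬y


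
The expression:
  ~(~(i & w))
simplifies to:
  i & w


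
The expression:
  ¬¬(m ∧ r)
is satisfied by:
  {r: True, m: True}


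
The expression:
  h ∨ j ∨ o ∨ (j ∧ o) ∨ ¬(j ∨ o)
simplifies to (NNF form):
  True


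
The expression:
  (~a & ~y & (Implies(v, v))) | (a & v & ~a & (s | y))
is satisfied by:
  {y: False, a: False}


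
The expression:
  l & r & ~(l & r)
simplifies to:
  False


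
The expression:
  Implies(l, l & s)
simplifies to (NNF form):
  s | ~l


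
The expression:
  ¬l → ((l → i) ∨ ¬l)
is always true.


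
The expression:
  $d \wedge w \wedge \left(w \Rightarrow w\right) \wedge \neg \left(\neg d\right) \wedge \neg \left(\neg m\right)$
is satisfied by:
  {m: True, w: True, d: True}


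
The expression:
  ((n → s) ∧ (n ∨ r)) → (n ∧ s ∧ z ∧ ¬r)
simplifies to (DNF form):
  (n ∧ ¬s) ∨ (z ∧ ¬r) ∨ (¬n ∧ ¬r)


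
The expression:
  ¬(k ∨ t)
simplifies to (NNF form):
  ¬k ∧ ¬t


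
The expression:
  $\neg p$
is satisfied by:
  {p: False}


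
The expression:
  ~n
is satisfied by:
  {n: False}


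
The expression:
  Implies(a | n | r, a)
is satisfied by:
  {a: True, n: False, r: False}
  {r: True, a: True, n: False}
  {a: True, n: True, r: False}
  {r: True, a: True, n: True}
  {r: False, n: False, a: False}


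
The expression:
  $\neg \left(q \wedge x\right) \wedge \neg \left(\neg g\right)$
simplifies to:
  $g \wedge \left(\neg q \vee \neg x\right)$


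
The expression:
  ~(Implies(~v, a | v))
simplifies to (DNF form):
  ~a & ~v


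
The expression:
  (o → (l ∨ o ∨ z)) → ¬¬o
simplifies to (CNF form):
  o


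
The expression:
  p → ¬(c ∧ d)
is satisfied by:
  {p: False, c: False, d: False}
  {d: True, p: False, c: False}
  {c: True, p: False, d: False}
  {d: True, c: True, p: False}
  {p: True, d: False, c: False}
  {d: True, p: True, c: False}
  {c: True, p: True, d: False}


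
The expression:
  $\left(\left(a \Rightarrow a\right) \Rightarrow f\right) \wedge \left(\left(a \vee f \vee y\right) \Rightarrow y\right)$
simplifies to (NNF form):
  $f \wedge y$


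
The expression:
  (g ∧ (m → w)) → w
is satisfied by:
  {m: True, w: True, g: False}
  {m: True, g: False, w: False}
  {w: True, g: False, m: False}
  {w: False, g: False, m: False}
  {m: True, w: True, g: True}
  {m: True, g: True, w: False}
  {w: True, g: True, m: False}


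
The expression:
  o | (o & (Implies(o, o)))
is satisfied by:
  {o: True}


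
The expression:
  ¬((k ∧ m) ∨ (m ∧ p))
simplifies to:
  (¬k ∧ ¬p) ∨ ¬m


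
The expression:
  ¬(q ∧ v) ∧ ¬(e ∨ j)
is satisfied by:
  {v: False, q: False, e: False, j: False}
  {q: True, j: False, v: False, e: False}
  {v: True, j: False, q: False, e: False}


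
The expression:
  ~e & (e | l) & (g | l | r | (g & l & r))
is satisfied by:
  {l: True, e: False}


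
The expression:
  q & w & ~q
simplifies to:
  False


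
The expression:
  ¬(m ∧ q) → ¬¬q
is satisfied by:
  {q: True}


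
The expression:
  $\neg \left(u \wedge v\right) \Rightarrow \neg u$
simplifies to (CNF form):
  $v \vee \neg u$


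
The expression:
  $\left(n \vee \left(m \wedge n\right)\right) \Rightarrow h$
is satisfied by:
  {h: True, n: False}
  {n: False, h: False}
  {n: True, h: True}


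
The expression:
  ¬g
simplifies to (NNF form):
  ¬g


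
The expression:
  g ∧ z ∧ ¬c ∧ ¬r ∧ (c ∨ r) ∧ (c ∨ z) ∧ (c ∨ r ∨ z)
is never true.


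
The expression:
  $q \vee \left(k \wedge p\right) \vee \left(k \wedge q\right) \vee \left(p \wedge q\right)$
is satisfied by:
  {k: True, q: True, p: True}
  {k: True, q: True, p: False}
  {q: True, p: True, k: False}
  {q: True, p: False, k: False}
  {k: True, p: True, q: False}


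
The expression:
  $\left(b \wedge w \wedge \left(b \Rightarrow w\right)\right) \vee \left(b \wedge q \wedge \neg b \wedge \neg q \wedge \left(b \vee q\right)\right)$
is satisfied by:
  {w: True, b: True}


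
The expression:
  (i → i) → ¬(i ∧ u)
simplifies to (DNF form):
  ¬i ∨ ¬u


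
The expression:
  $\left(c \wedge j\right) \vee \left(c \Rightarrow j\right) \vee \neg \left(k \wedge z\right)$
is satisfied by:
  {j: True, k: False, z: False, c: False}
  {j: False, k: False, z: False, c: False}
  {c: True, j: True, k: False, z: False}
  {c: True, j: False, k: False, z: False}
  {z: True, j: True, k: False, c: False}
  {z: True, j: False, k: False, c: False}
  {c: True, z: True, j: True, k: False}
  {c: True, z: True, j: False, k: False}
  {k: True, j: True, c: False, z: False}
  {k: True, j: False, c: False, z: False}
  {c: True, k: True, j: True, z: False}
  {c: True, k: True, j: False, z: False}
  {z: True, k: True, j: True, c: False}
  {z: True, k: True, j: False, c: False}
  {z: True, k: True, c: True, j: True}


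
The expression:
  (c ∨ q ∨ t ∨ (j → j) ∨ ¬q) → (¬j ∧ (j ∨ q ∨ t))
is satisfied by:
  {t: True, q: True, j: False}
  {t: True, q: False, j: False}
  {q: True, t: False, j: False}


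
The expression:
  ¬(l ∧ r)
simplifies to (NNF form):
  ¬l ∨ ¬r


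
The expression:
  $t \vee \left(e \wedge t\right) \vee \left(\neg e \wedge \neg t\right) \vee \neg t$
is always true.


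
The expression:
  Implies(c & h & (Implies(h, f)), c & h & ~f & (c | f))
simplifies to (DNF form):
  ~c | ~f | ~h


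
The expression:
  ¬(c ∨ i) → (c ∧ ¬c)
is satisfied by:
  {i: True, c: True}
  {i: True, c: False}
  {c: True, i: False}


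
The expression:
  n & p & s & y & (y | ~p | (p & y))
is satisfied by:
  {p: True, s: True, y: True, n: True}


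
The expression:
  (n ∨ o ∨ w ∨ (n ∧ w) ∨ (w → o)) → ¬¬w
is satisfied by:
  {w: True}


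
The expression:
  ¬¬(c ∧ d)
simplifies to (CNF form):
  c ∧ d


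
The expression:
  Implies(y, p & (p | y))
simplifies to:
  p | ~y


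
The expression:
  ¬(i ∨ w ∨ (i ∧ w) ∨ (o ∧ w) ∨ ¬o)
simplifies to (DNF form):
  o ∧ ¬i ∧ ¬w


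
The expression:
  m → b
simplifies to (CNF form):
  b ∨ ¬m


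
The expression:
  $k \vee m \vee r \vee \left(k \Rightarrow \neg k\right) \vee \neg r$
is always true.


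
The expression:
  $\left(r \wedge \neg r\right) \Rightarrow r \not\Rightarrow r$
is always true.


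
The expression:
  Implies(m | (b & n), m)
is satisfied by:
  {m: True, n: False, b: False}
  {m: False, n: False, b: False}
  {b: True, m: True, n: False}
  {b: True, m: False, n: False}
  {n: True, m: True, b: False}
  {n: True, m: False, b: False}
  {n: True, b: True, m: True}


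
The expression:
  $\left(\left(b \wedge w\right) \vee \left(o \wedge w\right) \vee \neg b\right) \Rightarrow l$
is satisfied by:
  {l: True, b: True, w: False}
  {l: True, b: False, w: False}
  {l: True, w: True, b: True}
  {l: True, w: True, b: False}
  {b: True, w: False, l: False}


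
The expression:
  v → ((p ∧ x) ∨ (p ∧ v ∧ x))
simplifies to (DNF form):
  (p ∧ x) ∨ ¬v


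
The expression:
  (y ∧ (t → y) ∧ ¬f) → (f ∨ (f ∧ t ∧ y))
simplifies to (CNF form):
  f ∨ ¬y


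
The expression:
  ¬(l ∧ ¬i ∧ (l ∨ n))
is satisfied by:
  {i: True, l: False}
  {l: False, i: False}
  {l: True, i: True}


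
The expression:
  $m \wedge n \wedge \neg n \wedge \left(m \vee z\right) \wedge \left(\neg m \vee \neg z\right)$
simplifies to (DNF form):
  $\text{False}$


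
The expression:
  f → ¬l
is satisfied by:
  {l: False, f: False}
  {f: True, l: False}
  {l: True, f: False}


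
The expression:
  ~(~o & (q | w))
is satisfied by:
  {o: True, w: False, q: False}
  {o: True, q: True, w: False}
  {o: True, w: True, q: False}
  {o: True, q: True, w: True}
  {q: False, w: False, o: False}


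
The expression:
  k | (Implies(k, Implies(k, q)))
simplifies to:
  True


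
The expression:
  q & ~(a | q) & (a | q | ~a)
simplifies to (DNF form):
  False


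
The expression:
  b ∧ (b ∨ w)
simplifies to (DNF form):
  b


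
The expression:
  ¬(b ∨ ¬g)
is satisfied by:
  {g: True, b: False}


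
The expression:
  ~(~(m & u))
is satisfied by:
  {m: True, u: True}


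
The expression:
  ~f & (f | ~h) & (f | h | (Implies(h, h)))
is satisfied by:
  {h: False, f: False}


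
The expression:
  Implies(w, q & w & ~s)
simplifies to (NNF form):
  ~w | (q & ~s)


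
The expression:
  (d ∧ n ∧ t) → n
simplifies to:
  True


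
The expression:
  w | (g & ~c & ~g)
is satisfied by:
  {w: True}


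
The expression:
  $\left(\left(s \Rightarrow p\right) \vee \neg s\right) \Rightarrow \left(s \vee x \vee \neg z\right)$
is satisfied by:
  {x: True, s: True, z: False}
  {x: True, s: False, z: False}
  {s: True, x: False, z: False}
  {x: False, s: False, z: False}
  {x: True, z: True, s: True}
  {x: True, z: True, s: False}
  {z: True, s: True, x: False}


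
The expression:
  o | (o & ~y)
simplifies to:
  o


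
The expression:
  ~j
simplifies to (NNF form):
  ~j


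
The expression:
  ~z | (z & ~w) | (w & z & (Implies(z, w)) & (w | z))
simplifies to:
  True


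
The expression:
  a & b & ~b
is never true.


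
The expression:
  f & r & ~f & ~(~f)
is never true.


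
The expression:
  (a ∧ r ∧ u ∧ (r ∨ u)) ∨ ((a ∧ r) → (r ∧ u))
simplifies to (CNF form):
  u ∨ ¬a ∨ ¬r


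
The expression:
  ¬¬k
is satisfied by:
  {k: True}


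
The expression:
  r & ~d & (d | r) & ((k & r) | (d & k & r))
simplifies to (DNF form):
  k & r & ~d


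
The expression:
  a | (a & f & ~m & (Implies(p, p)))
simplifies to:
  a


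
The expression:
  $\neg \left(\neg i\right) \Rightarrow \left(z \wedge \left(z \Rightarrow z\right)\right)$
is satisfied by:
  {z: True, i: False}
  {i: False, z: False}
  {i: True, z: True}


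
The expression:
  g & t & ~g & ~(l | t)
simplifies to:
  False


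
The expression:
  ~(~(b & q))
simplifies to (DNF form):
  b & q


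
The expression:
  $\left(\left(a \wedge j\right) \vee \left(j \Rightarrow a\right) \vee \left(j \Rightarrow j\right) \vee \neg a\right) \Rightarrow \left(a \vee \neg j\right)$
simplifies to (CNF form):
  $a \vee \neg j$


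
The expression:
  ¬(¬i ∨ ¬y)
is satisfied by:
  {i: True, y: True}


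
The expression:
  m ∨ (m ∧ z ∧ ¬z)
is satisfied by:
  {m: True}


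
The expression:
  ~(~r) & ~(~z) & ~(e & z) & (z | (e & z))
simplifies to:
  r & z & ~e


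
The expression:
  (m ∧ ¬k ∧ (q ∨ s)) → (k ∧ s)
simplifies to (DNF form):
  k ∨ (¬q ∧ ¬s) ∨ ¬m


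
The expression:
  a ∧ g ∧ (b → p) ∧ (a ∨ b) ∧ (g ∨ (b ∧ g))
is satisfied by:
  {a: True, p: True, g: True, b: False}
  {a: True, g: True, p: False, b: False}
  {a: True, b: True, p: True, g: True}


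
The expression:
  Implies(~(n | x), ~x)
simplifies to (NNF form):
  True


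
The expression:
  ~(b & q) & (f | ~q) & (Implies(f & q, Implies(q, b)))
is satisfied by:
  {q: False}


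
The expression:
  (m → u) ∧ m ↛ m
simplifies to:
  False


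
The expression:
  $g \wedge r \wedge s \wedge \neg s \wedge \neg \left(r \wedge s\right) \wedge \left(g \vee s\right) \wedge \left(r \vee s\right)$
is never true.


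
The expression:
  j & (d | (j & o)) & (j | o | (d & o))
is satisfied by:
  {j: True, d: True, o: True}
  {j: True, d: True, o: False}
  {j: True, o: True, d: False}


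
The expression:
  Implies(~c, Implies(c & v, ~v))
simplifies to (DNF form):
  True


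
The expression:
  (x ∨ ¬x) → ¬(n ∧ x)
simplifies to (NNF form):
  ¬n ∨ ¬x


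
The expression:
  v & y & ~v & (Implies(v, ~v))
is never true.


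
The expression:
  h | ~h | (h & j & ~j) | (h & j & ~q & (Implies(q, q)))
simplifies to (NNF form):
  True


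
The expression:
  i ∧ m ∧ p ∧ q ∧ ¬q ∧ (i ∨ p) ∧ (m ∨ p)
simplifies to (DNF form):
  False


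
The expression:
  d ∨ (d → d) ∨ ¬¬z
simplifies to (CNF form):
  True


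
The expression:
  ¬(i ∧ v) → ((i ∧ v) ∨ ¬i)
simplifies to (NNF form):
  v ∨ ¬i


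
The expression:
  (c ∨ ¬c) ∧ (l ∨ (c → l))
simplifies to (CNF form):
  l ∨ ¬c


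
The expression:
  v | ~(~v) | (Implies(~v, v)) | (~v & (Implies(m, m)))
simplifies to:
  True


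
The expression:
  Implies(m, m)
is always true.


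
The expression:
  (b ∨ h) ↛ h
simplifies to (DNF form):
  b ∧ ¬h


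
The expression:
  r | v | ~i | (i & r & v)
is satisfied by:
  {r: True, v: True, i: False}
  {r: True, v: False, i: False}
  {v: True, r: False, i: False}
  {r: False, v: False, i: False}
  {r: True, i: True, v: True}
  {r: True, i: True, v: False}
  {i: True, v: True, r: False}


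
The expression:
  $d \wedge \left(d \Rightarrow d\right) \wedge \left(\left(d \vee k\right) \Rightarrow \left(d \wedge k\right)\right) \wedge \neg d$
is never true.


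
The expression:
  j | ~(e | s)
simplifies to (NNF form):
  j | (~e & ~s)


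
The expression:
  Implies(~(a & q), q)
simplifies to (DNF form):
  q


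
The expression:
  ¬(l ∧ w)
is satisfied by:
  {l: False, w: False}
  {w: True, l: False}
  {l: True, w: False}


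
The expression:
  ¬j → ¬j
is always true.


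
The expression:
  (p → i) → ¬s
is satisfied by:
  {p: True, s: False, i: False}
  {p: False, s: False, i: False}
  {i: True, p: True, s: False}
  {i: True, p: False, s: False}
  {s: True, p: True, i: False}


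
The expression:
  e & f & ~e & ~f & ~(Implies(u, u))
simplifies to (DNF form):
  False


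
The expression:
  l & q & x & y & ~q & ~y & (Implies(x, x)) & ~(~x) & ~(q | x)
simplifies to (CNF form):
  False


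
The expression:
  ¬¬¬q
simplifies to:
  ¬q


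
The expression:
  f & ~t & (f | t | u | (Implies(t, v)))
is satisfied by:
  {f: True, t: False}


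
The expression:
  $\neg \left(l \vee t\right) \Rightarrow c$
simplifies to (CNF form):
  $c \vee l \vee t$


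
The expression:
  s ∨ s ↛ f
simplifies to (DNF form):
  s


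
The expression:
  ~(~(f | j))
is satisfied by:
  {f: True, j: True}
  {f: True, j: False}
  {j: True, f: False}


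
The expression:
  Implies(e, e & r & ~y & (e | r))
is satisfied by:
  {r: True, y: False, e: False}
  {y: False, e: False, r: False}
  {r: True, y: True, e: False}
  {y: True, r: False, e: False}
  {e: True, r: True, y: False}


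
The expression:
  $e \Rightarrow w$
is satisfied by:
  {w: True, e: False}
  {e: False, w: False}
  {e: True, w: True}


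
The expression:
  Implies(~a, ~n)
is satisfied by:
  {a: True, n: False}
  {n: False, a: False}
  {n: True, a: True}


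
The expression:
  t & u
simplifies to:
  t & u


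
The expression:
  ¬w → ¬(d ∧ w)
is always true.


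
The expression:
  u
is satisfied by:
  {u: True}


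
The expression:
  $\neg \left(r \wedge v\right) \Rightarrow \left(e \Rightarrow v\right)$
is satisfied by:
  {v: True, e: False}
  {e: False, v: False}
  {e: True, v: True}


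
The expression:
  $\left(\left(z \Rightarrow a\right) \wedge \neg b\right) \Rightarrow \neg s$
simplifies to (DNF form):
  $b \vee \left(z \wedge \neg a\right) \vee \neg s$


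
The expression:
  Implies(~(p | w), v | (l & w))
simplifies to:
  p | v | w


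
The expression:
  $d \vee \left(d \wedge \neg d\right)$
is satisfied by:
  {d: True}


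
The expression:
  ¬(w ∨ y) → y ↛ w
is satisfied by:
  {y: True, w: True}
  {y: True, w: False}
  {w: True, y: False}


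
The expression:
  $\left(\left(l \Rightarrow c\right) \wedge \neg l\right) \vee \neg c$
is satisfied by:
  {l: False, c: False}
  {c: True, l: False}
  {l: True, c: False}


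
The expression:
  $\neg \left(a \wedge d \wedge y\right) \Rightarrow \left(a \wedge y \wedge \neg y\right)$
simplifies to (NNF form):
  $a \wedge d \wedge y$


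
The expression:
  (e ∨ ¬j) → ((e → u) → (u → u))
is always true.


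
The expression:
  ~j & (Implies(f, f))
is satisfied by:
  {j: False}


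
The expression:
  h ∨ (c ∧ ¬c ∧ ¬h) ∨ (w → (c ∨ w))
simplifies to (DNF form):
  True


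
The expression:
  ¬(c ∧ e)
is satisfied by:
  {c: False, e: False}
  {e: True, c: False}
  {c: True, e: False}


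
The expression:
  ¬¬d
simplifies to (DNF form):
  d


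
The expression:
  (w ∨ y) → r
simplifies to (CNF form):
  (r ∨ ¬w) ∧ (r ∨ ¬y)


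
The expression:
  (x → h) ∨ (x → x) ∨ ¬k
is always true.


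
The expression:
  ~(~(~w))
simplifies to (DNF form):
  ~w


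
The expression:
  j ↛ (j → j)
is never true.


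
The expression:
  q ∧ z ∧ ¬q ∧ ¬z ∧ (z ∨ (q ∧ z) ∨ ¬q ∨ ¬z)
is never true.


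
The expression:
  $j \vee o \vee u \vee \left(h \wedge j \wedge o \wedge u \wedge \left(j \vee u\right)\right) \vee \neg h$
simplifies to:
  $j \vee o \vee u \vee \neg h$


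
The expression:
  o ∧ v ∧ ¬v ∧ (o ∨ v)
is never true.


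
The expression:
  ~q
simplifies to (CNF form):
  ~q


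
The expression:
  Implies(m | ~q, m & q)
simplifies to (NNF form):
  q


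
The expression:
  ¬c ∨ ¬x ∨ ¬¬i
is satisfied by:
  {i: True, c: False, x: False}
  {c: False, x: False, i: False}
  {i: True, x: True, c: False}
  {x: True, c: False, i: False}
  {i: True, c: True, x: False}
  {c: True, i: False, x: False}
  {i: True, x: True, c: True}


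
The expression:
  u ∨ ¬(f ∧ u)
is always true.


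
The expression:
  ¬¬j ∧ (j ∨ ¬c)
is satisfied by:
  {j: True}


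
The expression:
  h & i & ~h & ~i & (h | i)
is never true.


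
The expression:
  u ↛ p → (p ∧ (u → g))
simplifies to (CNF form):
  p ∨ ¬u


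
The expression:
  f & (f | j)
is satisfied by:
  {f: True}


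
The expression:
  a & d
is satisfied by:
  {a: True, d: True}


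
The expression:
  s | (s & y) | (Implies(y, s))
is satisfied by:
  {s: True, y: False}
  {y: False, s: False}
  {y: True, s: True}


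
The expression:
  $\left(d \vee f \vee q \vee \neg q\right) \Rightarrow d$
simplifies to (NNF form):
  $d$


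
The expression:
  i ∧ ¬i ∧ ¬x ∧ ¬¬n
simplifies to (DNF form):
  False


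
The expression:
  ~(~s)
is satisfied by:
  {s: True}


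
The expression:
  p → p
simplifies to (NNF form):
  True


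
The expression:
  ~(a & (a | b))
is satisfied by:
  {a: False}


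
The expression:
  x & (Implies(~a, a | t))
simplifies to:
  x & (a | t)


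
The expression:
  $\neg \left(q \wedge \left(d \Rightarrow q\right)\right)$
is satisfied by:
  {q: False}


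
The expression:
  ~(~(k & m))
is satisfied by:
  {m: True, k: True}


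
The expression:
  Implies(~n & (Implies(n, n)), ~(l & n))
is always true.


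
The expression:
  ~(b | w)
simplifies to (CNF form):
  ~b & ~w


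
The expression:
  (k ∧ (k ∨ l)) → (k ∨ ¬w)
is always true.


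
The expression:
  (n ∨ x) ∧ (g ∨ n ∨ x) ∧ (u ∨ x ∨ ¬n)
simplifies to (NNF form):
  x ∨ (n ∧ u)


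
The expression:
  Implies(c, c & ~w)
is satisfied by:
  {w: False, c: False}
  {c: True, w: False}
  {w: True, c: False}


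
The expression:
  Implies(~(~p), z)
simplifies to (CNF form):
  z | ~p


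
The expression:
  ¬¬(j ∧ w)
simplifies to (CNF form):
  j ∧ w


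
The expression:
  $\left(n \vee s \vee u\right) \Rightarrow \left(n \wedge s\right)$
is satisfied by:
  {n: True, s: True, u: False}
  {n: True, u: True, s: True}
  {u: False, s: False, n: False}


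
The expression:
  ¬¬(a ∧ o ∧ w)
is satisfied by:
  {a: True, w: True, o: True}


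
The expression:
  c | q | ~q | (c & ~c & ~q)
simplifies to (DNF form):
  True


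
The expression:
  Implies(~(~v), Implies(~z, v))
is always true.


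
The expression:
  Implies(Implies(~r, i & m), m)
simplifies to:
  m | ~r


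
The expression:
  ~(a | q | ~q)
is never true.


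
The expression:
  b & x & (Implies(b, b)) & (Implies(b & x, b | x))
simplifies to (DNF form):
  b & x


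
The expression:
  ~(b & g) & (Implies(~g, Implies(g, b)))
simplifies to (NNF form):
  ~b | ~g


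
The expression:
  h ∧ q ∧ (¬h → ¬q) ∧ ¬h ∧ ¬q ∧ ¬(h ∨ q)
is never true.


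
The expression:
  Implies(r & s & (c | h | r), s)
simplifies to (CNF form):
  True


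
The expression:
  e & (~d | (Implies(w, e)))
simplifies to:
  e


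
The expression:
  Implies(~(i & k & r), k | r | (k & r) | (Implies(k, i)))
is always true.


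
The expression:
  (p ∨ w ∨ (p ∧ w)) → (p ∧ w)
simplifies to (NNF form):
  (p ∧ w) ∨ (¬p ∧ ¬w)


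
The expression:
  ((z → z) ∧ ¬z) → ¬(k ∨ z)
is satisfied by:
  {z: True, k: False}
  {k: False, z: False}
  {k: True, z: True}


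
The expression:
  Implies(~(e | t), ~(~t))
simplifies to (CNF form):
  e | t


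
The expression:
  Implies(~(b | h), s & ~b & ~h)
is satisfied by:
  {s: True, b: True, h: True}
  {s: True, b: True, h: False}
  {s: True, h: True, b: False}
  {s: True, h: False, b: False}
  {b: True, h: True, s: False}
  {b: True, h: False, s: False}
  {h: True, b: False, s: False}


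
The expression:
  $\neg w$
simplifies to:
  $\neg w$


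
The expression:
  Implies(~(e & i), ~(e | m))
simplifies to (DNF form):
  (e & i) | (~e & ~m)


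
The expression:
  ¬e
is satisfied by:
  {e: False}


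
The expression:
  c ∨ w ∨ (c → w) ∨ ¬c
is always true.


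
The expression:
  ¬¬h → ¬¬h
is always true.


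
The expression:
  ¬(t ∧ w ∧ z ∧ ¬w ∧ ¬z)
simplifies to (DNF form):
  True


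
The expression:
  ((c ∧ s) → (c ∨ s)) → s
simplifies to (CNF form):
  s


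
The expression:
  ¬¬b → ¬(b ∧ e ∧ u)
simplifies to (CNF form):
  ¬b ∨ ¬e ∨ ¬u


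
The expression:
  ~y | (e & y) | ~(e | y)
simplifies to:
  e | ~y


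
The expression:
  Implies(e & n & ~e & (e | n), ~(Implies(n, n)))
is always true.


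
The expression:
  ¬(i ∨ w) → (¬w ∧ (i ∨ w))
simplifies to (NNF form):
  i ∨ w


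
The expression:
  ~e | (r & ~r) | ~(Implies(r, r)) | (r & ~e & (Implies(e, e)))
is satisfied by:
  {e: False}


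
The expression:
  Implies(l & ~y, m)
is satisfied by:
  {y: True, m: True, l: False}
  {y: True, l: False, m: False}
  {m: True, l: False, y: False}
  {m: False, l: False, y: False}
  {y: True, m: True, l: True}
  {y: True, l: True, m: False}
  {m: True, l: True, y: False}


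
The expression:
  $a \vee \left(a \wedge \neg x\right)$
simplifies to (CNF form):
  $a$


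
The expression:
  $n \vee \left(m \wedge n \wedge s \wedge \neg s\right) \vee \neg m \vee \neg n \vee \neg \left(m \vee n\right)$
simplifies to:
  $\text{True}$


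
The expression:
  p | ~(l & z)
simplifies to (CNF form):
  p | ~l | ~z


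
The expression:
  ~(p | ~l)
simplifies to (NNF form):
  l & ~p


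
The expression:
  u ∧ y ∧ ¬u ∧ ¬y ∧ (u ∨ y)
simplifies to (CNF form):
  False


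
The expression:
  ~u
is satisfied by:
  {u: False}


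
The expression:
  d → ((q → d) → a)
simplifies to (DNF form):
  a ∨ ¬d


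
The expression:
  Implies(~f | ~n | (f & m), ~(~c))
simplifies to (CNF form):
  (c | f) & (c | n) & (c | ~m)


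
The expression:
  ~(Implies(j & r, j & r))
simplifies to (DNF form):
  False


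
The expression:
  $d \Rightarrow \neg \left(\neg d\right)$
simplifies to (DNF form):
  $\text{True}$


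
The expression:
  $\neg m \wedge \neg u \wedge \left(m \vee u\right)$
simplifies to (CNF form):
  $\text{False}$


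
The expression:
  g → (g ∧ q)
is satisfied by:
  {q: True, g: False}
  {g: False, q: False}
  {g: True, q: True}


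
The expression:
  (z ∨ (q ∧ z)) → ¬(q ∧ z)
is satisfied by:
  {q: False, z: False}
  {z: True, q: False}
  {q: True, z: False}


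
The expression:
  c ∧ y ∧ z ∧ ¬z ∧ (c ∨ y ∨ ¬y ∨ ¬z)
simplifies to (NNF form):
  False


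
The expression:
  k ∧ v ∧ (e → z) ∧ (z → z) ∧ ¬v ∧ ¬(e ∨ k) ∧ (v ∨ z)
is never true.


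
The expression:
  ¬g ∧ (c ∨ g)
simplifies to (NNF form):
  c ∧ ¬g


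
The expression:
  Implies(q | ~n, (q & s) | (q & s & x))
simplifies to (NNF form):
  (q & s) | (n & ~q)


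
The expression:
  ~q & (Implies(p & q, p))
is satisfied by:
  {q: False}


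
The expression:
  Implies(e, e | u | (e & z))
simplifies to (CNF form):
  True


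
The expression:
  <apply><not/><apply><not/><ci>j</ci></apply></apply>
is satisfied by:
  {j: True}


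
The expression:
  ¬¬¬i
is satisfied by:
  {i: False}


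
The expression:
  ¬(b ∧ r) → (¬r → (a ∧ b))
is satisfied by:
  {r: True, b: True, a: True}
  {r: True, b: True, a: False}
  {r: True, a: True, b: False}
  {r: True, a: False, b: False}
  {b: True, a: True, r: False}


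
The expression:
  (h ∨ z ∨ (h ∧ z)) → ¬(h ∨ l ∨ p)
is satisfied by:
  {p: False, l: False, h: False, z: False}
  {l: True, z: False, p: False, h: False}
  {p: True, z: False, l: False, h: False}
  {l: True, p: True, z: False, h: False}
  {z: True, p: False, l: False, h: False}


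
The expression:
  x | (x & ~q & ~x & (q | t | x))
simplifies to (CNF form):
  x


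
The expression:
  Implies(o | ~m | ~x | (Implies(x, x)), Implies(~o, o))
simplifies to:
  o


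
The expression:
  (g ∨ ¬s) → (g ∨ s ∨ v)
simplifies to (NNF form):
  g ∨ s ∨ v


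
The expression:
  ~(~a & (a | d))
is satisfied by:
  {a: True, d: False}
  {d: False, a: False}
  {d: True, a: True}


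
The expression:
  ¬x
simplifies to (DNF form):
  ¬x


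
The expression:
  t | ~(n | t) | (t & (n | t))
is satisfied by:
  {t: True, n: False}
  {n: False, t: False}
  {n: True, t: True}


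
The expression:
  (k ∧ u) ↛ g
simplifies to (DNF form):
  k ∧ u ∧ ¬g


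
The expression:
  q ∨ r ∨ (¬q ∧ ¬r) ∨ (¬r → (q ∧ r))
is always true.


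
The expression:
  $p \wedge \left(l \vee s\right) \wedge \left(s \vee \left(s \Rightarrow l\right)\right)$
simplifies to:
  $p \wedge \left(l \vee s\right)$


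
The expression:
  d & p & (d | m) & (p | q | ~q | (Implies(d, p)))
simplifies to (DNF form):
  d & p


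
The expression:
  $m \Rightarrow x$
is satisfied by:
  {x: True, m: False}
  {m: False, x: False}
  {m: True, x: True}


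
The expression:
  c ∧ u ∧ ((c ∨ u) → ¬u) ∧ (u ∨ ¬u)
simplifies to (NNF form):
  False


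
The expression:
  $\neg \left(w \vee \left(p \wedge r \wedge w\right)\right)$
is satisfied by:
  {w: False}


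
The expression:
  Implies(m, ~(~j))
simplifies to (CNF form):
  j | ~m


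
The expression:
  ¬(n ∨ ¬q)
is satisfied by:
  {q: True, n: False}


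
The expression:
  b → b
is always true.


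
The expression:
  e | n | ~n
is always true.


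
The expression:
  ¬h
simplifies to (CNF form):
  ¬h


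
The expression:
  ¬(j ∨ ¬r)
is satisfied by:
  {r: True, j: False}


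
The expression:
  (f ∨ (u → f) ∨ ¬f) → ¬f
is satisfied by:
  {f: False}


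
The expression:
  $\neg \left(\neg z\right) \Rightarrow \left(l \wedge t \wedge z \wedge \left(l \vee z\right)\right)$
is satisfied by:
  {l: True, t: True, z: False}
  {l: True, t: False, z: False}
  {t: True, l: False, z: False}
  {l: False, t: False, z: False}
  {z: True, l: True, t: True}


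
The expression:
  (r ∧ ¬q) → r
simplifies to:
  True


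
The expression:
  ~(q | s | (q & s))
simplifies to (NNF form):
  ~q & ~s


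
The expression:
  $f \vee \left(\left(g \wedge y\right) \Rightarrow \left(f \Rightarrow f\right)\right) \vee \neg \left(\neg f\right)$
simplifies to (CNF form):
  $\text{True}$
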